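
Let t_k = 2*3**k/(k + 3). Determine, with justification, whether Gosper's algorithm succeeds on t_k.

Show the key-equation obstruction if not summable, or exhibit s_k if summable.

No; the degree bound rules out any f.

Step 1: r(k) = 3*(k + 3)/(k + 4).
A = 3*k + 9, B = k + 4, C = 1.
Solve (3*k + 9)·f(k+1) − (k + 3)·f(k) = 1.
d = -1 from the (1,1,0) case.
d = -1 < 0 ⇒ no nonzero polynomial f; not summable.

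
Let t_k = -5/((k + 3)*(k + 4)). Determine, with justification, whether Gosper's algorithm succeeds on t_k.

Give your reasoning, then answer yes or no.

Yes. s_k = -5*k/(3*k + 9).

Compute t_(k+1)/t_k: get (k + 3)/(k + 5).
Gosper form: A/B · C(k+1)/C(k) with A=k + 3, B=k + 5, C=1.
Need (k + 3)·f(k+1) − (k + 4)·f(k) = 1.
deg f ≤ 1 (via 1,1,0).
Solve for f: f(k) = k/3 (degree 1 ≤ 1).
So s_k = (B(k−1)f/C)·t_k = (k*(k + 4)/3)·t_k = -5*k/(3*k + 9).
Δs = -5/(k**2 + 7*k + 12), as required.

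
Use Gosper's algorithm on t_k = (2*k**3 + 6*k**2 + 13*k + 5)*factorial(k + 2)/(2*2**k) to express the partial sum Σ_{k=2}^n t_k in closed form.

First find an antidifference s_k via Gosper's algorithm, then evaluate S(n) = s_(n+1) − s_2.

S(n) = (-84*2**n + 2*n**5*factorial(n) + 16*n**4*factorial(n) + 47*n**3*factorial(n) + 62*n**2*factorial(n) + 35*n*factorial(n) + 6*factorial(n))/(2*2**n)

t_(k+1)/t_k = (2*k**4 + 18*k**3 + 67*k**2 + 119*k + 78)/(2*(2*k**3 + 6*k**2 + 13*k + 5)).
Gosper form: A/B · C(k+1)/C(k) with A=k/2 + 3/2, B=1, C=k**3 + 3*k**2 + 13*k/2 + 5/2.
Key eq: (k/2 + 3/2)·f(k+1) = (1)·f(k) + (k**3 + 3*k**2 + 13*k/2 + 5/2).
d = 2 from the (1,0,3) case.
A polynomial solution: f(k) = 2*k**2 - 1.
Then R = B(k−1)f/C = 2*(2*k**2 - 1)/(2*k**3 + 6*k**2 + 13*k + 5), so s_k = R(k)·t_k = (2*k**2 - 1)*factorial(k + 2)/2**k.
Δs = (2*k**3 + 6*k**2 + 13*k + 5)*factorial(k + 2)/(2*2**k), as required.
Evaluate: s_(n+1) = 2**(-n - 1)*(2*n**2 + 4*n + 1)*factorial(n + 3); subtract s_(2) = 42 ⇒ S(n) = (-84*2**n + 2*n**5*factorial(n) + 16*n**4*factorial(n) + 47*n**3*factorial(n) + 62*n**2*factorial(n) + 35*n*factorial(n) + 6*factorial(n))/(2*2**n).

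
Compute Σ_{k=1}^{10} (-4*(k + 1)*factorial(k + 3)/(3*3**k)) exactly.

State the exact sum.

Ratio r(k) = (k + 2)*(k + 4)/(3*(k + 1)).
Normal form (A,B,C) = (k/3 + 4/3, 1, k + 1).
Need (k/3 + 4/3)·f(k+1) − (1)·f(k) = k + 1.
deg f ≤ 0 (via 1,0,1).
A polynomial solution: f(k) = 3.
R(k) = B(k−1)·f(k)/C(k) = 3/(k + 1); s_k = R·t_k = -4*factorial(k + 3)/3**k.
Check: Δs_k = -4*(k + 1)*factorial(k + 3)/(3*3**k). ✓
Sum = s_(11) − s_(1); s_(11) = -1435033600/729, s_(1) = -32 ⇒ -1435010272/729.

Σ = -1435010272/729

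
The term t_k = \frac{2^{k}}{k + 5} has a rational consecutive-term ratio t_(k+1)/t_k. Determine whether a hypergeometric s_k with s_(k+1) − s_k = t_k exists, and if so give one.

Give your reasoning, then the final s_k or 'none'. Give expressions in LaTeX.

none (Gosper's algorithm certifies no s_k)

Compute t_(k+1)/t_k: get 2*(k + 5)/(k + 6).
Factor: A=2*k + 10; B=k + 6; C=1.
Set up (2*k + 10)·f(k+1) − (k + 5)·f(k) − (1) = 0.
From deg A=1, deg B=1, deg C=0: d=-1.
Bound -1 < 0, so the key equation has no polynomial solution.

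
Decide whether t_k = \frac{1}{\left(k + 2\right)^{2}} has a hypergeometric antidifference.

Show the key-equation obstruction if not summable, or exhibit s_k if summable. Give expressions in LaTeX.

Compute t_(k+1)/t_k: get (k + 2)**2/(k + 3)**2.
So A=k**2 + 4*k + 4 and B=k**2 + 6*k + 9, with C=1.
Key eq: (k**2 + 4*k + 4)·f(k+1) = (k**2 + 4*k + 4)·f(k) + (1).
Degrees (2,2,0) ⇒ d ≤ 0.
Write f(k) = c0. Then LHS − RHS = -1, requiring -1 = 0: contradictory. No certificate.

No; the coefficient equations for f are inconsistent.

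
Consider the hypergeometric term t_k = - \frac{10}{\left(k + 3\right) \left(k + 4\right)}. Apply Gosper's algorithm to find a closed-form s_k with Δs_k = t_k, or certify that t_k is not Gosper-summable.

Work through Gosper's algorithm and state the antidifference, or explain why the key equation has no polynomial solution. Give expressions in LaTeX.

Compute t_(k+1)/t_k: get (k + 3)/(k + 5).
Normal form (A,B,C) = (k + 3, k + 5, 1).
Set up (k + 3)·f(k+1) − (k + 4)·f(k) − (1) = 0.
Degrees (1,1,0) ⇒ d ≤ 1.
Solving with deg f ≤ 1: f(k) = k/3.
So s_k = (B(k−1)f/C)·t_k = (k*(k + 4)/3)·t_k = -10*k/(3*k + 9).
Check: Δs_k = -10/(k**2 + 7*k + 12). ✓

s_k = - \frac{10 k}{3 k + 9}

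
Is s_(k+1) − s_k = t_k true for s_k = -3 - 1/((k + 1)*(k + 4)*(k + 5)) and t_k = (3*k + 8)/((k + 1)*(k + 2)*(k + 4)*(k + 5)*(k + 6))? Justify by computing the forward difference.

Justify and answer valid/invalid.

s_(k+1) = -3 - 1/((k + 2)*(k + 5)*(k + 6))
s_(k+1) − s_k = (3*k + 8)/(k**5 + 18*k**4 + 121*k**3 + 372*k**2 + 508*k + 240)
(s_(k+1) − s_k) − t_k = 0

valid; difference matches t_k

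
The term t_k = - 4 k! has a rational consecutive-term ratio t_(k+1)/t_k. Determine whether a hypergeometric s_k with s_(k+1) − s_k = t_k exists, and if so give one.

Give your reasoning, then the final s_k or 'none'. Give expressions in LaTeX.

none (Gosper's algorithm certifies no s_k)

Step 1: r(k) = k + 1.
Take A(k)=k + 1, B(k)=1, C(k)=1.
Key eq: (k + 1)·f(k+1) = (1)·f(k) + (1).
d = -1 from the (1,0,0) case.
deg f ≤ -1 is impossible — no certificate.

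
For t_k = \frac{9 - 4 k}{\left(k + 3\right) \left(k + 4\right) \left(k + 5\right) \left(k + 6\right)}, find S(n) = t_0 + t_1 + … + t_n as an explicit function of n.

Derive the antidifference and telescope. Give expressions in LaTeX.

t_(k+1)/t_k = (k + 3)*(4*k - 5)/((k + 7)*(4*k - 9)).
Factor: A=k + 3; B=k + 7; C=k - 9/4.
Key eq: (k + 3)·f(k+1) = (k + 6)·f(k) + (k - 9/4).
deg f ≤ 3 (via 1,1,1).
Match coefficients ⇒ f(k) = -k*(k**2 + 12*k + 167)/240.
So s_k = (B(k−1)f/C)·t_k = (-k*(k + 6)*(k**2 + 12*k + 167)/(60*(4*k - 9)))·t_k = k*(k**2 + 12*k + 167)/(60*(k + 3)*(k + 4)*(k + 5)).
Verify: (9 - 4*k)/(k**4 + 18*k**3 + 119*k**2 + 342*k + 360) matches t_k.
Telescope: S(n) = s_(n+1) − s_(0) = (n**3 + 15*n**2 + 194*n + 180)/(60*(n**3 + 15*n**2 + 74*n + 120)) − (0) = (n**3 + 15*n**2 + 194*n + 180)/(60*(n**3 + 15*n**2 + 74*n + 120)).

S(n) = \frac{n^{3} + 15 n^{2} + 194 n + 180}{60 \left(n^{3} + 15 n^{2} + 74 n + 120\right)}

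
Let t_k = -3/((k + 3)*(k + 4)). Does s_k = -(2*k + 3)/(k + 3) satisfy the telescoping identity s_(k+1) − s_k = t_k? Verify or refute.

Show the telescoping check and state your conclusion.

Valid: the claim telescopes to t_k.

s_(k+1) = (-2*k - 5)/(k + 4)
s_(k+1) − s_k = -3/(k**2 + 7*k + 12)
(s_(k+1) − s_k) − t_k = 0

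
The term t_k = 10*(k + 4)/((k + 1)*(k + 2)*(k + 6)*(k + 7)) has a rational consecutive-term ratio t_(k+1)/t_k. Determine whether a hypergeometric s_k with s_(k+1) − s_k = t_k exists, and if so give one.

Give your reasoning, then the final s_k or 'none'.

s_k = 5*k*(k + 7)/(6*(k**2 + 7*k + 6))

The ratio is (k + 1)*(k + 5)*(k + 6)/((k + 3)*(k + 4)*(k + 8)).
Normal form (A,B,C) = (k + 1, k + 8, k**4 + 16*k**3 + 95*k**2 + 248*k + 240).
Need (k + 1)·f(k+1) − (k + 7)·f(k) = k**4 + 16*k**3 + 95*k**2 + 248*k + 240.
Degrees (1,1,4) ⇒ d ≤ 6.
Coefficient equations give f(k) = k*(k + 2)*(k + 3)*(k + 4)*(k + 5)*(k + 7)/12.
Then R = B(k−1)f/C = k*(k + 2)*(k + 7)**2/(12*(k + 4)), so s_k = R(k)·t_k = 5*k*(k + 7)/(6*(k**2 + 7*k + 6)).
Check: Δs_k = 10*(k + 4)/(k**4 + 16*k**3 + 83*k**2 + 152*k + 84). ✓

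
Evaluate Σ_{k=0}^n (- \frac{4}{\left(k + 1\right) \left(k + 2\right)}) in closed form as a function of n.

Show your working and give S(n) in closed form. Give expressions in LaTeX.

t_(k+1)/t_k = (k + 1)/(k + 3).
A = k + 1, B = k + 3, C = 1.
Solve (k + 1)·f(k+1) − (k + 2)·f(k) = 1.
Degrees (1,1,0) ⇒ d ≤ 1.
Solve for f: f(k) = k (degree 1 ≤ 1).
Get s_k = R·t_k = -4*k/(k + 1) with R(k) = B(k−1)f(k)/C(k) = k*(k + 2).
Δs = -4/(k**2 + 3*k + 2), as required.
Telescope: S(n) = s_(n+1) − s_(0) = 4*(-n - 1)/(n + 2) − (0) = 4*(-n - 1)/(n + 2).

S(n) = \frac{4 \left(- n - 1\right)}{n + 2}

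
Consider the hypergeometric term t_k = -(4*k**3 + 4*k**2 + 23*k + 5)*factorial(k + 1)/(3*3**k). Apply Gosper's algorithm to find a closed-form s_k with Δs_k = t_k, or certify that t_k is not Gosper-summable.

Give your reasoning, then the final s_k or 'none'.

s_k = -(4*k**2 + 3)*factorial(k + 1)/3**k

t_(k+1)/t_k = (4*k**4 + 24*k**3 + 75*k**2 + 122*k + 72)/(3*(4*k**3 + 4*k**2 + 23*k + 5)).
Factor: A=k/3 + 2/3; B=1; C=k**3 + k**2 + 23*k/4 + 5/4.
Solve (k/3 + 2/3)·f(k+1) − (1)·f(k) = k**3 + k**2 + 23*k/4 + 5/4.
d = 2 from the (1,0,3) case.
A polynomial solution: f(k) = 3*(4*k**2 + 3)/4.
Then R = B(k−1)f/C = 3*(4*k**2 + 3)/(4*k**3 + 4*k**2 + 23*k + 5), so s_k = R(k)·t_k = -(4*k**2 + 3)*factorial(k + 1)/3**k.
s_(k+1) − s_k = -(4*k**3 + 4*k**2 + 23*k + 5)*factorial(k + 1)/(3*3**k) = t_k.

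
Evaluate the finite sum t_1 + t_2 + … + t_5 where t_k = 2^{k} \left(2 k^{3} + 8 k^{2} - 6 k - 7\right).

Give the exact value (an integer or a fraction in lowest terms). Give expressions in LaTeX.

Step 1: r(k) = 2*(2*k**3 + 14*k**2 + 16*k - 3)/(2*k**3 + 8*k**2 - 6*k - 7).
So A=2 and B=1, with C=k**3 + 4*k**2 - 3*k - 7/2.
Solve (2)·f(k+1) − (1)·f(k) = k**3 + 4*k**2 - 3*k - 7/2.
d = 3 from the (0,0,3) case.
Coefficient equations give f(k) = (2*k**3 - 4*k**2 - 2*k + 1)/2.
Certificate R = B(k−1)f/C = (2*k**3 - 4*k**2 - 2*k + 1)/(2*k**3 + 8*k**2 - 6*k - 7) gives s_k = 2**k*(2*k**3 - 4*k**2 - 2*k + 1).
Check: Δs_k = 2**k*(2*k**3 + 8*k**2 - 6*k - 7). ✓
Sum = s_(6) − s_(1); s_(6) = 17728, s_(1) = -6 ⇒ 17734.

Σ = 17734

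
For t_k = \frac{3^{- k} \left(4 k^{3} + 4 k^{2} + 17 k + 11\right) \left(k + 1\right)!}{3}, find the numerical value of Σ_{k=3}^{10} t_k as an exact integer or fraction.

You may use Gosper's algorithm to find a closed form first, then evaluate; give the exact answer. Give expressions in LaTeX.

Step 1: r(k) = (4*k**4 + 24*k**3 + 69*k**2 + 110*k + 72)/(3*(4*k**3 + 4*k**2 + 17*k + 11)).
Normal form (A,B,C) = (k/3 + 2/3, 1, k**3 + k**2 + 17*k/4 + 11/4).
Key eq: (k/3 + 2/3)·f(k+1) = (1)·f(k) + (k**3 + k**2 + 17*k/4 + 11/4).
deg f ≤ 2 (via 1,0,3).
Coefficient equations give f(k) = 3*(4*k**2 - 3)/4.
Get s_k = R·t_k = (4*k**2 - 3)*factorial(k + 1)/3**k with R(k) = B(k−1)f(k)/C(k) = 3*(4*k**2 - 3)/(4*k**3 + 4*k**2 + 17*k + 11).
s_(k+1) − s_k = (4*k**3 + 4*k**2 + 17*k + 11)*factorial(k + 1)/(3*3**k) = t_k.
Evaluate s at k=11 and k=3: 948147200/729 and 88/3; difference 948125816/729.

Σ = 948125816/729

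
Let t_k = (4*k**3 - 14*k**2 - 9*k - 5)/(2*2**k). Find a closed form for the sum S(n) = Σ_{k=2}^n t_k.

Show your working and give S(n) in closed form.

S(n) = 2**(-n - 1)*(9*2**n - 4*n**3 - 10*n**2 - 7*n + 3)

t_(k+1)/t_k = (4*k**3 - 2*k**2 - 25*k - 24)/(2*(4*k**3 - 14*k**2 - 9*k - 5)).
Gosper form: A/B · C(k+1)/C(k) with A=1/2, B=1, C=k**3 - 7*k**2/2 - 9*k/4 - 5/4.
f must satisfy (1/2)·f(k+1) − (1)·f(k) = k**3 - 7*k**2/2 - 9*k/4 - 5/4.
Bound: deg f ≤ 3.
Match coefficients ⇒ f(k) = -(4*k**3 - 2*k**2 - k - 4)/2.
So s_k = (B(k−1)f/C)·t_k = (-2*(4*k**3 - 2*k**2 - k - 4)/(4*k**3 - 14*k**2 - 9*k - 5))·t_k = (-4*k**3 + 2*k**2 + k + 4)/2**k.
Δs = (4*k**3 - 14*k**2 - 9*k - 5)/(2*2**k), as required.
s_(n+1) = 2**(-n - 1)*(-4*n**3 - 10*n**2 - 7*n + 3) and s_(2) = -9/2, so S(n) = 2**(-n - 1)*(9*2**n - 4*n**3 - 10*n**2 - 7*n + 3).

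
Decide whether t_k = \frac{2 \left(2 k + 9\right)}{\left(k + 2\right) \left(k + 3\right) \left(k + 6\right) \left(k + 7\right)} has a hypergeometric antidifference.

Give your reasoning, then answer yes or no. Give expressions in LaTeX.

Yes. s_k = \frac{k \left(k + 8\right)}{6 \left(k^{2} + 8 k + 12\right)}.

t_(k+1)/t_k = (k + 2)*(k + 6)*(2*k + 11)/((k + 4)*(k + 8)*(2*k + 9)).
Gosper form: A/B · C(k+1)/C(k) with A=k + 2, B=k + 8, C=k**3 + 27*k**2/2 + 121*k/2 + 90.
Need (k + 2)·f(k+1) − (k + 7)·f(k) = k**3 + 27*k**2/2 + 121*k/2 + 90.
From deg A=1, deg B=1, deg C=3: d=5.
Coefficient equations give f(k) = k*(k + 3)*(k + 4)*(k + 5)*(k + 8)/24.
Then R = B(k−1)f/C = k*(k + 3)*(k + 7)*(k + 8)/(12*(2*k + 9)), so s_k = R(k)·t_k = k*(k + 8)/(6*(k**2 + 8*k + 12)).
Δs = 2*(2*k + 9)/(k**4 + 18*k**3 + 113*k**2 + 288*k + 252), as required.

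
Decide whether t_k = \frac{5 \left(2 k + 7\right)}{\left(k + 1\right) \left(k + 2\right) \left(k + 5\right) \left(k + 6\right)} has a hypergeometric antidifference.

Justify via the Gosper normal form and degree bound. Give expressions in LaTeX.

The ratio is (k + 1)*(k + 5)*(2*k + 9)/((k + 3)*(k + 7)*(2*k + 7)).
So A=k + 1 and B=k + 7, with C=k**3 + 21*k**2/2 + 73*k/2 + 42.
Solve (k + 1)·f(k+1) − (k + 6)·f(k) = k**3 + 21*k**2/2 + 73*k/2 + 42.
Bound: deg f ≤ 5.
Solving with deg f ≤ 5: f(k) = k*(k + 2)*(k + 3)*(k + 4)*(k + 6)/10.
R(k) = B(k−1)·f(k)/C(k) = k*(k + 2)*(k + 6)**2/(5*(2*k + 7)); s_k = R·t_k = k*(k + 6)/(k**2 + 6*k + 5).
Δs = 5*(2*k + 7)/(k**4 + 14*k**3 + 65*k**2 + 112*k + 60), as required.

Yes. s_k = \frac{k \left(k + 6\right)}{k^{2} + 6 k + 5}.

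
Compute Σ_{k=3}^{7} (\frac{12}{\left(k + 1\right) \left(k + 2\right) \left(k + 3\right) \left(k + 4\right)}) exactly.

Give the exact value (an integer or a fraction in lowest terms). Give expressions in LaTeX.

Σ = 29/990

t_(k+1)/t_k = (k + 1)/(k + 5).
So A=k + 1 and B=k + 5, with C=1.
Solve (k + 1)·f(k+1) − (k + 4)·f(k) = 1.
Degrees (1,1,0) ⇒ d ≤ 3.
Solving with deg f ≤ 3: f(k) = k*(k**2 + 6*k + 11)/18.
Then R = B(k−1)f/C = k*(k + 4)*(k**2 + 6*k + 11)/18, so s_k = R(k)·t_k = 2*k*(k**2 + 6*k + 11)/(3*(k + 1)*(k + 2)*(k + 3)).
Δs = 12/(k**4 + 10*k**3 + 35*k**2 + 50*k + 24), as required.
Σ_(k=3)^(7) t_k = s_(8) − s_(3) = 328/495 − (19/30) = 29/990.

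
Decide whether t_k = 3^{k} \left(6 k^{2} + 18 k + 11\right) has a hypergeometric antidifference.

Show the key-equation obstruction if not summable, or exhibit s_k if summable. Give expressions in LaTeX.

Yes. s_k = 3^{k} \left(3 k^{2} + 1\right).

The ratio is 3*(6*k**2 + 30*k + 35)/(6*k**2 + 18*k + 11).
A = 3, B = 1, C = k**2 + 3*k + 11/6.
Key eq: (3)·f(k+1) = (1)·f(k) + (k**2 + 3*k + 11/6).
d = 2 from the (0,0,2) case.
Solving with deg f ≤ 2: f(k) = (3*k**2 + 1)/6.
Then R = B(k−1)f/C = (3*k**2 + 1)/(6*k**2 + 18*k + 11), so s_k = R(k)·t_k = 3**k*(3*k**2 + 1).
Δs = 3**k*(6*k**2 + 18*k + 11), as required.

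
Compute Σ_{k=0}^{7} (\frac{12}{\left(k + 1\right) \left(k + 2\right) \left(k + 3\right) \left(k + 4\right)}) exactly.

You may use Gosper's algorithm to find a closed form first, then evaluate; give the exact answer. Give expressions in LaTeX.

Σ = 328/495

The ratio is (k + 1)/(k + 5).
Factor: A=k + 1; B=k + 5; C=1.
Set up (k + 1)·f(k+1) − (k + 4)·f(k) − (1) = 0.
deg f ≤ 3 (via 1,1,0).
A polynomial solution: f(k) = k*(k**2 + 6*k + 11)/18.
Get s_k = R·t_k = 2*k*(k**2 + 6*k + 11)/(3*(k + 1)*(k + 2)*(k + 3)) with R(k) = B(k−1)f(k)/C(k) = k*(k + 4)*(k**2 + 6*k + 11)/18.
s_(k+1) − s_k = 12/(k**4 + 10*k**3 + 35*k**2 + 50*k + 24) = t_k.
Sum = s_(8) − s_(0); s_(8) = 328/495, s_(0) = 0 ⇒ 328/495.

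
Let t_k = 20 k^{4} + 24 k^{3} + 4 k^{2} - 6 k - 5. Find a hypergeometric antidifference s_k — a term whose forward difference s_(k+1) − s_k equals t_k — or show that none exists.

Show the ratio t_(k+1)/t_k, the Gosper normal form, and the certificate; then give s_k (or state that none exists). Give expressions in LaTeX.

s_k = k \left(4 k^{4} - 4 k^{3} - 4 k^{2} + k - 2\right)

Step 1: r(k) = (20*k**4 + 104*k**3 + 196*k**2 + 154*k + 37)/(20*k**4 + 24*k**3 + 4*k**2 - 6*k - 5).
Factor: A=1; B=1; C=k**4 + 6*k**3/5 + k**2/5 - 3*k/10 - 1/4.
Key eq: (1)·f(k+1) = (1)·f(k) + (k**4 + 6*k**3/5 + k**2/5 - 3*k/10 - 1/4).
d = 5 from the (0,0,4) case.
A polynomial solution: f(k) = k*(4*k**4 - 4*k**3 - 4*k**2 + k - 2)/20.
Certificate R = B(k−1)f/C = k*(4*k**4 - 4*k**3 - 4*k**2 + k - 2)/(20*k**4 + 24*k**3 + 4*k**2 - 6*k - 5) gives s_k = k*(4*k**4 - 4*k**3 - 4*k**2 + k - 2).
Check: Δs_k = 20*k**4 + 24*k**3 + 4*k**2 - 6*k - 5. ✓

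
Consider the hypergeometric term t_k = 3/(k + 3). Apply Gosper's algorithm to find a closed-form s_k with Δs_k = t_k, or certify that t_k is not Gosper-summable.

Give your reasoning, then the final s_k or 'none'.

not Gosper-summable; s_k does not exist

r(k) = (k + 3)/(k + 4) after simplifying.
Gosper form: A/B · C(k+1)/C(k) with A=k + 3, B=k + 4, C=1.
Need (k + 3)·f(k+1) − (k + 3)·f(k) = 1.
Degrees (1,1,0) ⇒ d ≤ 0.
Put f(k) = c0: A·f(k+1) − B(k−1)·f(k) − C = -1; need -1 = 0 — inconsistent ⇒ no f, not summable.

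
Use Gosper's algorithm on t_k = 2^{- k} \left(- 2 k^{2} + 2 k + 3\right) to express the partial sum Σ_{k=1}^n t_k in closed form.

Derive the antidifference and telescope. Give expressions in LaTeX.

Ratio r(k) = (k**2 + k - 3/2)/(2*k**2 - 2*k - 3).
So A=1/2 and B=1, with C=k**2 - k - 3/2.
Set up (1/2)·f(k+1) − (1)·f(k) − (k**2 - k - 3/2) = 0.
Degrees (0,0,2) ⇒ d ≤ 2.
Coefficient equations give f(k) = -2*k**2 - 2*k - 1.
Get s_k = R·t_k = 2*(2*k**2 + 2*k + 1)/2**k with R(k) = B(k−1)f(k)/C(k) = -2*(2*k**2 + 2*k + 1)/(2*k**2 - 2*k - 3).
s_(k+1) − s_k = (-2*k**2 + 2*k + 3)/2**k = t_k.
Σ_(k=1)^n t_k = s_(n+1) − s_(1) = ((2*n**2 + 6*n + 5)/2**n) − (5), i.e. (-5*2**n + 2*n**2 + 6*n + 5)/2**n.

S(n) = 2^{- n} \left(- 5 \cdot 2^{n} + 2 n^{2} + 6 n + 5\right)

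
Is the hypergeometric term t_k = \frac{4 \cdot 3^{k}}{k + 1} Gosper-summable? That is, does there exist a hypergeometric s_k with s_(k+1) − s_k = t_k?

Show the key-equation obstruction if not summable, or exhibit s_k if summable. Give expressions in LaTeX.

t_(k+1)/t_k = 3*(k + 1)/(k + 2).
So A=3*k + 3 and B=k + 2, with C=1.
Key eq: (3*k + 3)·f(k+1) = (k + 1)·f(k) + (1).
From deg A=1, deg B=1, deg C=0: d=-1.
deg f ≤ -1 is impossible — no certificate.

No; the degree bound rules out any f.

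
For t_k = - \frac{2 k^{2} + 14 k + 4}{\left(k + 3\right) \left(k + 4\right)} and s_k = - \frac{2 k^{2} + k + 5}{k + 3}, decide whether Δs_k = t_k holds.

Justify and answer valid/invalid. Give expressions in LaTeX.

valid (s_(k+1) − s_k reduces to t_k)

s_(k+1) = (-k - 2*(k + 1)**2 - 6)/(k + 4)
s_(k+1) − s_k = 2*(-k**2 - 7*k - 2)/(k**2 + 7*k + 12)
(s_(k+1) − s_k) − t_k = 0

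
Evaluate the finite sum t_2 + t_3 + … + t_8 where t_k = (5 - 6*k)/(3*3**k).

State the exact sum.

t_(k+1)/t_k = (6*k + 1)/(3*(6*k - 5)).
A = 1/3, B = 1, C = k - 5/6.
f must satisfy (1/3)·f(k+1) − (1)·f(k) = k - 5/6.
From deg A=0, deg B=0, deg C=1: d=1.
A polynomial solution: f(k) = -(3*k - 1)/2.
Get s_k = R·t_k = (3*k - 1)/3**k with R(k) = B(k−1)f(k)/C(k) = -3*(3*k - 1)/(6*k - 5).
Δs = (5 - 6*k)/(3*3**k), as required.
Evaluate s at k=9 and k=2: 26/19683 and 5/9; difference -10909/19683.

Σ = -10909/19683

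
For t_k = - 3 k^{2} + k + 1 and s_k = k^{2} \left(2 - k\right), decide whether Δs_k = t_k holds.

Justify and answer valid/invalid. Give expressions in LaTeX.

valid; difference matches t_k

s_(k+1) = (1 - k)*(k + 1)**2
s_(k+1) − s_k = -3*k**2 + k + 1
(s_(k+1) − s_k) − t_k = 0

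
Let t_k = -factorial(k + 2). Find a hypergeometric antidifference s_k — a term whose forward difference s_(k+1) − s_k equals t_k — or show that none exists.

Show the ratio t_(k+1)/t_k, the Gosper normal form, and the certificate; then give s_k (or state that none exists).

Ratio r(k) = k + 3.
Take A(k)=k + 3, B(k)=1, C(k)=1.
Set up (k + 3)·f(k+1) − (1)·f(k) − (1) = 0.
From deg A=1, deg B=0, deg C=0: d=-1.
Bound -1 < 0, so the key equation has no polynomial solution.

none (Gosper's algorithm certifies no s_k)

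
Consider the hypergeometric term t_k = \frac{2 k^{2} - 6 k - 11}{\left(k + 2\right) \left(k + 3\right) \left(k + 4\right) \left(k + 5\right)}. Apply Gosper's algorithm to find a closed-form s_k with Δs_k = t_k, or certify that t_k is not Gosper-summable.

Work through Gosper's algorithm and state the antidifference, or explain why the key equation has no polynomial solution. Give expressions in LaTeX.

s_k = \frac{k \left(- k^{2} - 57 k - 74\right)}{24 \left(k + 2\right) \left(k + 3\right) \left(k + 4\right)}

t_(k+1)/t_k = (k + 2)*(6*k - 2*(k + 1)**2 + 17)/((k + 6)*(-2*k**2 + 6*k + 11)).
Factor: A=k + 2; B=k + 6; C=k**2 - 3*k - 11/2.
Set up (k + 2)·f(k+1) − (k + 5)·f(k) − (k**2 - 3*k - 11/2) = 0.
From deg A=1, deg B=1, deg C=2: d=3.
Match coefficients ⇒ f(k) = -k*(k**2 + 57*k + 74)/48.
Certificate R = B(k−1)f/C = -k*(k + 5)*(k**2 + 57*k + 74)/(24*(2*k**2 - 6*k - 11)) gives s_k = k*(-k**2 - 57*k - 74)/(24*(k + 2)*(k + 3)*(k + 4)).
s_(k+1) − s_k = (2*k**2 - 6*k - 11)/(k**4 + 14*k**3 + 71*k**2 + 154*k + 120) = t_k.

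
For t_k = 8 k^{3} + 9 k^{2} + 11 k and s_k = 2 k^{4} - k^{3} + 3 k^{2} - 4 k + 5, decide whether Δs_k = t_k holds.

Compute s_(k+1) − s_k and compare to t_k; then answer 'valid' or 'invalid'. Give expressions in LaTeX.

s_(k+1) = 2*k**4 + 7*k**3 + 12*k**2 + 7*k + 5
s_(k+1) − s_k = k*(8*k**2 + 9*k + 11)
(s_(k+1) − s_k) − t_k = 0

Valid: the claim telescopes to t_k.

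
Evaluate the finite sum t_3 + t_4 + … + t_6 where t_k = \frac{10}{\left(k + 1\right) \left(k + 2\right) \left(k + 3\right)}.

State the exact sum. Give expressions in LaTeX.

Σ = 13/72

r(k) = (k + 1)/(k + 4) after simplifying.
So A=k + 1 and B=k + 4, with C=1.
Set up (k + 1)·f(k+1) − (k + 3)·f(k) − (1) = 0.
From deg A=1, deg B=1, deg C=0: d=2.
Solving with deg f ≤ 2: f(k) = k*(k + 3)/4.
R(k) = B(k−1)·f(k)/C(k) = k*(k + 3)**2/4; s_k = R·t_k = 5*k*(k + 3)/(2*(k + 1)*(k + 2)).
Verify: 10/(k**3 + 6*k**2 + 11*k + 6) matches t_k.
Evaluate s at k=7 and k=3: 175/72 and 9/4; difference 13/72.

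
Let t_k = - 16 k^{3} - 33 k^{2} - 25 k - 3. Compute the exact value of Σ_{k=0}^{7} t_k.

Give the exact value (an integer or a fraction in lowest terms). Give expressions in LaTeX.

Σ = -17888

Compute t_(k+1)/t_k: get (16*k**3 + 81*k**2 + 139*k + 77)/(16*k**3 + 33*k**2 + 25*k + 3).
Normal form (A,B,C) = (1, 1, k**3 + 33*k**2/16 + 25*k/16 + 3/16).
Need (1)·f(k+1) − (1)·f(k) = k**3 + 33*k**2/16 + 25*k/16 + 3/16.
d = 4 from the (0,0,3) case.
Solving with deg f ≤ 4: f(k) = k*(4*k**3 + 3*k**2 - 4)/16.
So s_k = (B(k−1)f/C)·t_k = (k*(4*k**3 + 3*k**2 - 4)/(16*k**3 + 33*k**2 + 25*k + 3))·t_k = k*(-4*k**3 - 3*k**2 + 4).
Check: Δs_k = -16*k**3 - 33*k**2 - 25*k - 3. ✓
Σ_(k=0)^(7) t_k = s_(8) − s_(0) = -17888 − (0) = -17888.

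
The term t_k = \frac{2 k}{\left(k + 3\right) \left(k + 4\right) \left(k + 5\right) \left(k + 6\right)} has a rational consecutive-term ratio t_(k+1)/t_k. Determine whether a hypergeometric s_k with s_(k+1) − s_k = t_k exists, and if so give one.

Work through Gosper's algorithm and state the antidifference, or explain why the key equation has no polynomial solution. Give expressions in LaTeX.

s_k = \frac{k \left(k^{2} + 12 k - 13\right)}{60 \left(k + 3\right) \left(k + 4\right) \left(k + 5\right)}

r(k) = (k + 1)*(k + 3)/(k*(k + 7)) after simplifying.
Gosper form: A/B · C(k+1)/C(k) with A=k + 3, B=k + 7, C=k.
Set up (k + 3)·f(k+1) − (k + 6)·f(k) − (k) = 0.
Degrees (1,1,1) ⇒ d ≤ 3.
Match coefficients ⇒ f(k) = k*(k - 1)*(k + 13)/120.
Get s_k = R·t_k = k*(k**2 + 12*k - 13)/(60*(k + 3)*(k + 4)*(k + 5)) with R(k) = B(k−1)f(k)/C(k) = (k - 1)*(k + 6)*(k + 13)/120.
s_(k+1) − s_k = 2*k/(k**4 + 18*k**3 + 119*k**2 + 342*k + 360) = t_k.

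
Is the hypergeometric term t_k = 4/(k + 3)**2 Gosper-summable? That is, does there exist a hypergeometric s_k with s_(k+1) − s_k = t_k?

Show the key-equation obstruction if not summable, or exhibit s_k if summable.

Step 1: r(k) = (k + 3)**2/(k + 4)**2.
Normal form (A,B,C) = (k**2 + 6*k + 9, k**2 + 8*k + 16, 1).
Set up (k**2 + 6*k + 9)·f(k+1) − (k**2 + 6*k + 9)·f(k) − (1) = 0.
deg f ≤ 0 (via 2,2,0).
Generic f = c0 gives residual -1; -1 = 0 cannot hold, so t_k is not Gosper-summable.

No. Not Gosper-summable.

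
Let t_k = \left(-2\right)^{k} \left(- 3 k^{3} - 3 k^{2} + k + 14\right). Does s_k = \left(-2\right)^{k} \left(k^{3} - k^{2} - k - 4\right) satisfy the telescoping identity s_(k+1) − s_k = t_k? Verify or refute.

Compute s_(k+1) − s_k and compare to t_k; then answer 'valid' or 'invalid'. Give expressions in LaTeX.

s_(k+1) = (-2)**(k + 1)*(k**3 + 2*k**2 - 5)
s_(k+1) − s_k = (-2)**k*(-3*k**3 - 3*k**2 + k + 14)
(s_(k+1) − s_k) − t_k = 0

Valid: the claim telescopes to t_k.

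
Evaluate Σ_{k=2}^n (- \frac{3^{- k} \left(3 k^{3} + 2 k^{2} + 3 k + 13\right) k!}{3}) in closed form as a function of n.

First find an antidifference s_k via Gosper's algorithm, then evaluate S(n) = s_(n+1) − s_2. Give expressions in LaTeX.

S(n) = 3^{- n - 1} \left(8 \cdot 3^{n} - 3 n^{3} n! - 11 n^{2} n! - 9 n n! - n!\right)

Ratio r(k) = (3*k**4 + 14*k**3 + 27*k**2 + 37*k + 21)/(3*(3*k**3 + 2*k**2 + 3*k + 13)).
Take A(k)=k/3 + 1/3, B(k)=1, C(k)=k**3 + 2*k**2/3 + k + 13/3.
f must satisfy (k/3 + 1/3)·f(k+1) − (1)·f(k) = k**3 + 2*k**2/3 + k + 13/3.
d = 2 from the (1,0,3) case.
Match coefficients ⇒ f(k) = 3*k**2 + 2*k - 4.
R(k) = B(k−1)·f(k)/C(k) = 3*(3*k**2 + 2*k - 4)/(3*k**3 + 2*k**2 + 3*k + 13); s_k = R·t_k = -(3*k**2 + 2*k - 4)*factorial(k)/3**k.
Δs = -(3*k**3 + 2*k**2 + 3*k + 13)*factorial(k)/(3*3**k), as required.
s_(n+1) = -3**(-n - 1)*(3*n**2 + 8*n + 1)*factorial(n + 1) and s_(2) = -8/3, so S(n) = 3**(-n - 1)*(8*3**n - 3*n**3*factorial(n) - 11*n**2*factorial(n) - 9*n*factorial(n) - factorial(n)).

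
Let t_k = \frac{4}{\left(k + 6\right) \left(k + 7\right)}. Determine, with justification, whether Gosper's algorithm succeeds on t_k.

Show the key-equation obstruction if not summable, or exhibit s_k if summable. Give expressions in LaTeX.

Yes. s_k = \frac{2 k}{3 \left(k + 6\right)}.

The ratio is (k + 6)/(k + 8).
Normal form (A,B,C) = (k + 6, k + 8, 1).
Need (k + 6)·f(k+1) − (k + 7)·f(k) = 1.
From deg A=1, deg B=1, deg C=0: d=1.
Solving with deg f ≤ 1: f(k) = k/6.
R(k) = B(k−1)·f(k)/C(k) = k*(k + 7)/6; s_k = R·t_k = 2*k/(3*(k + 6)).
Check: Δs_k = 4/(k**2 + 13*k + 42). ✓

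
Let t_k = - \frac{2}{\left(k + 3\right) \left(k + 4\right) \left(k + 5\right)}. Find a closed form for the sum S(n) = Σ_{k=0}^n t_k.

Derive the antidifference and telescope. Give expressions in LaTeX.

The ratio is (k + 3)/(k + 6).
Factor: A=k + 3; B=k + 6; C=1.
Need (k + 3)·f(k+1) − (k + 5)·f(k) = 1.
Bound: deg f ≤ 2.
Solve for f: f(k) = k*(k + 7)/24 (degree 2 ≤ 2).
So s_k = (B(k−1)f/C)·t_k = (k*(k + 5)*(k + 7)/24)·t_k = k*(-k - 7)/(12*(k + 3)*(k + 4)).
Check: Δs_k = -2/(k**3 + 12*k**2 + 47*k + 60). ✓
Σ_(k=0)^n t_k = s_(n+1) − s_(0) = ((-n**2 - 9*n - 8)/(12*(n**2 + 9*n + 20))) − (0), i.e. (-n**2 - 9*n - 8)/(12*(n**2 + 9*n + 20)).

S(n) = \frac{- n^{2} - 9 n - 8}{12 \left(n^{2} + 9 n + 20\right)}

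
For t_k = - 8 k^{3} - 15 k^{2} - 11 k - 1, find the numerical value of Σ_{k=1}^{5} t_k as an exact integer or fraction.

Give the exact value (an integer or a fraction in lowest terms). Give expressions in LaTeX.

Σ = -2795

r(k) = (8*k**3 + 39*k**2 + 65*k + 35)/(8*k**3 + 15*k**2 + 11*k + 1) after simplifying.
A = 1, B = 1, C = k**3 + 15*k**2/8 + 11*k/8 + 1/8.
Solve (1)·f(k+1) − (1)·f(k) = k**3 + 15*k**2/8 + 11*k/8 + 1/8.
d = 4 from the (0,0,3) case.
Solving with deg f ≤ 4: f(k) = k*(2*k**3 + k**2 - 2)/8.
R(k) = B(k−1)·f(k)/C(k) = k*(2*k**3 + k**2 - 2)/(8*k**3 + 15*k**2 + 11*k + 1); s_k = R·t_k = k*(-2*k**3 - k**2 + 2).
Δs = -8*k**3 - 15*k**2 - 11*k - 1, as required.
Sum = s_(6) − s_(1); s_(6) = -2796, s_(1) = -1 ⇒ -2795.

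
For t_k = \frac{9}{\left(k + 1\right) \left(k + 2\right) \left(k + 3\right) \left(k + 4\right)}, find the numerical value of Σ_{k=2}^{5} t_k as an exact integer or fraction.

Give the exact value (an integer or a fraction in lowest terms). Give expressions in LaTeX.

Ratio r(k) = (k + 1)/(k + 5).
A = k + 1, B = k + 5, C = 1.
Need (k + 1)·f(k+1) − (k + 4)·f(k) = 1.
Degrees (1,1,0) ⇒ d ≤ 3.
Coefficient equations give f(k) = k*(k**2 + 6*k + 11)/18.
So s_k = (B(k−1)f/C)·t_k = (k*(k + 4)*(k**2 + 6*k + 11)/18)·t_k = k*(k**2 + 6*k + 11)/(2*(k + 1)*(k + 2)*(k + 3)).
Δs = 9/(k**4 + 10*k**3 + 35*k**2 + 50*k + 24), as required.
Telescoping: Σ = s_(6) − s_(2) = 83/168 − (9/20) = 37/840.

Σ = 37/840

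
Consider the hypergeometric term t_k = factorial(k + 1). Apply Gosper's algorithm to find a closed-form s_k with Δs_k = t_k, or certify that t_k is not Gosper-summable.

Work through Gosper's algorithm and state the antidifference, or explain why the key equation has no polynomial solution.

none (Gosper's algorithm certifies no s_k)

r(k) = k + 2 after simplifying.
Gosper form: A/B · C(k+1)/C(k) with A=k + 2, B=1, C=1.
Key eq: (k + 2)·f(k+1) = (1)·f(k) + (1).
d = -1 from the (1,0,0) case.
Bound -1 < 0, so the key equation has no polynomial solution.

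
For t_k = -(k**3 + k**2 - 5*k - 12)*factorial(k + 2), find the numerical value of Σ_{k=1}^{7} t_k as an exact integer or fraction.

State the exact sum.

Step 1: r(k) = (k**4 + 7*k**3 + 12*k**2 - 15*k - 45)/(k**3 + k**2 - 5*k - 12).
Gosper form: A/B · C(k+1)/C(k) with A=k + 3, B=1, C=k**3 + k**2 - 5*k - 12.
Need (k + 3)·f(k+1) − (1)·f(k) = k**3 + k**2 - 5*k - 12.
Bound: deg f ≤ 2.
Coefficient equations give f(k) = k**2 - 3*k - 3.
Then R = B(k−1)f/C = (k**2 - 3*k - 3)/(k**3 + k**2 - 5*k - 12), so s_k = R(k)·t_k = (-k**2 + 3*k + 3)*factorial(k + 2).
s_(k+1) − s_k = -(k**3 + k**2 - 5*k - 12)*factorial(k + 2) = t_k.
Evaluate s at k=8 and k=1: -134265600 and 30; difference -134265630.

Σ = -134265630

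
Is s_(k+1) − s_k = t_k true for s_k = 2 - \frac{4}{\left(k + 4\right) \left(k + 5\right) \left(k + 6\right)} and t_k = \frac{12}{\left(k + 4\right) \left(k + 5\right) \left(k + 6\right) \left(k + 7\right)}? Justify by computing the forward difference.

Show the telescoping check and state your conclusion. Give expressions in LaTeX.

s_(k+1) = 2 - 4/((k + 5)*(k + 6)*(k + 7))
s_(k+1) − s_k = 12/((k + 4)*(k + 5)*(k + 6)*(k + 7))
(s_(k+1) − s_k) − t_k = 0

Valid — Δs_k = t_k.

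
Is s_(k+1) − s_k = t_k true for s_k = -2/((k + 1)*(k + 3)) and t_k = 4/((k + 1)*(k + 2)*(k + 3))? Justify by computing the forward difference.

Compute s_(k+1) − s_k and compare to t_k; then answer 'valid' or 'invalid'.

s_(k+1) = -2/((k + 2)*(k + 4))
s_(k+1) − s_k = 2*(2*k + 5)/(k**4 + 10*k**3 + 35*k**2 + 50*k + 24)
(s_(k+1) − s_k) − t_k = -6/(k**4 + 10*k**3 + 35*k**2 + 50*k + 24)

Invalid: residual -6/(k**4 + 10*k**3 + 35*k**2 + 50*k + 24) ≠ 0.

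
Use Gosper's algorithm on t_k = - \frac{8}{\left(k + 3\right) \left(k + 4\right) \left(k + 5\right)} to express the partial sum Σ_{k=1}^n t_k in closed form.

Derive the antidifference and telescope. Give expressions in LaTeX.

Step 1: r(k) = (k + 3)/(k + 6).
Gosper form: A/B · C(k+1)/C(k) with A=k + 3, B=k + 6, C=1.
f must satisfy (k + 3)·f(k+1) − (k + 5)·f(k) = 1.
Degrees (1,1,0) ⇒ d ≤ 2.
Solving with deg f ≤ 2: f(k) = k*(k + 7)/24.
Certificate R = B(k−1)f/C = k*(k + 5)*(k + 7)/24 gives s_k = k*(-k - 7)/(3*(k + 3)*(k + 4)).
s_(k+1) − s_k = -8/(k**3 + 12*k**2 + 47*k + 60) = t_k.
Σ_(k=1)^n t_k = s_(n+1) − s_(1) = ((-n**2 - 9*n - 8)/(3*(n**2 + 9*n + 20))) − (-2/15), i.e. n*(-n - 9)/(5*(n**2 + 9*n + 20)).

S(n) = \frac{n \left(- n - 9\right)}{5 \left(n^{2} + 9 n + 20\right)}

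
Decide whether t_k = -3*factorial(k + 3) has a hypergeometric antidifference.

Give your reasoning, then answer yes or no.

No — key equation has no polynomial f.

r(k) = k + 4 after simplifying.
A = k + 4, B = 1, C = 1.
f must satisfy (k + 4)·f(k+1) − (1)·f(k) = 1.
d = -1 from the (1,0,0) case.
d = -1 < 0 ⇒ no nonzero polynomial f; not summable.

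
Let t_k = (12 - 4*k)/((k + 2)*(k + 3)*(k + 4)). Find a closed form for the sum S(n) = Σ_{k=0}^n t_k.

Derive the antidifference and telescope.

S(n) = (n**2 + 19*n + 18)/(3*(n**2 + 7*n + 12))

Ratio r(k) = (k - 2)*(k + 2)/((k - 3)*(k + 5)).
A = k + 2, B = k + 5, C = k - 3.
Key eq: (k + 2)·f(k+1) = (k + 4)·f(k) + (k - 3).
Degrees (1,1,1) ⇒ d ≤ 2.
Match coefficients ⇒ f(k) = -k*(k + 17)/12.
Get s_k = R·t_k = k*(k + 17)/(3*(k + 2)*(k + 3)) with R(k) = B(k−1)f(k)/C(k) = -k*(k + 4)*(k + 17)/(12*(k - 3)).
Verify: 4*(3 - k)/(k**3 + 9*k**2 + 26*k + 24) matches t_k.
Telescope: S(n) = s_(n+1) − s_(0) = (n**2 + 19*n + 18)/(3*(n**2 + 7*n + 12)) − (0) = (n**2 + 19*n + 18)/(3*(n**2 + 7*n + 12)).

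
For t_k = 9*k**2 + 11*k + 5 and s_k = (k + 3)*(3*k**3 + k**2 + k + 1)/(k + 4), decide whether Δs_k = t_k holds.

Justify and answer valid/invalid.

s_(k+1) = (k + 4)*(k + 3*(k + 1)**3 + (k + 1)**2 + 2)/(k + 5)
s_(k+1) − s_k = (9*k**4 + 86*k**3 + 238*k**2 + 217*k + 81)/(k**2 + 9*k + 20)
(s_(k+1) − s_k) − t_k = (-6*k**3 - 46*k**2 - 48*k - 19)/(k**2 + 9*k + 20)

Invalid: residual (-6*k**3 - 46*k**2 - 48*k - 19)/(k**2 + 9*k + 20) ≠ 0.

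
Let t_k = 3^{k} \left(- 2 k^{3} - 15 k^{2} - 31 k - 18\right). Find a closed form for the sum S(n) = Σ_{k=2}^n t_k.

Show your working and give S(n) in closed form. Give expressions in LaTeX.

S(n) = - 3 \cdot 3^{n} n^{3} - 18 \cdot 3^{n} n^{2} - 33 \cdot 3^{n} n - 18 \cdot 3^{n} + 216

The ratio is 3*(2*k**2 + 17*k + 33)/(2*k**2 + 11*k + 9).
So A=3 and B=1, with C=k**3 + 15*k**2/2 + 31*k/2 + 9.
Solve (3)·f(k+1) − (1)·f(k) = k**3 + 15*k**2/2 + 31*k/2 + 9.
deg f ≤ 3 (via 0,0,3).
Match coefficients ⇒ f(k) = k*(k + 1)*(k + 2)/2.
R(k) = B(k−1)·f(k)/C(k) = k/(2*k + 9); s_k = R·t_k = 3**k*k*(-k**2 - 3*k - 2).
Verify: 3**k*(-2*k**3 - 15*k**2 - 31*k - 18) matches t_k.
Telescope: S(n) = s_(n+1) − s_(2) = 3**(n + 1)*(-n**3 - 6*n**2 - 11*n - 6) − (-216) = -3*3**n*n**3 - 18*3**n*n**2 - 33*3**n*n - 18*3**n + 216.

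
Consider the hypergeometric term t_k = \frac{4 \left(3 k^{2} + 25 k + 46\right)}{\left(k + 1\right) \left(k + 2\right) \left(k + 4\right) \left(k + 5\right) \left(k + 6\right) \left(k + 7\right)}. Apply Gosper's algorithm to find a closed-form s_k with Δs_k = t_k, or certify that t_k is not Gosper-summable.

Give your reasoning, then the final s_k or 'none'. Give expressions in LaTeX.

r(k) = (k + 1)*(k + 4)*(25*k + 3*(k + 1)**2 + 71)/((k + 3)*(k + 8)*(3*k**2 + 25*k + 46)) after simplifying.
A = k + 1, B = k + 8, C = k**3 + 34*k**2/3 + 121*k/3 + 46.
Key eq: (k + 1)·f(k+1) = (k + 7)·f(k) + (k**3 + 34*k**2/3 + 121*k/3 + 46).
d = 6 from the (1,1,3) case.
Solve for f: f(k) = k*(k + 2)*(k + 3)*(k + 5)*(k**2 + 11*k + 34)/72 (degree 6 ≤ 6).
Get s_k = R·t_k = k*(k**2 + 11*k + 34)/(6*(k**3 + 11*k**2 + 34*k + 24)) with R(k) = B(k−1)f(k)/C(k) = k*(k + 2)*(k + 5)*(k + 7)*(k**2 + 11*k + 34)/(24*(3*k**2 + 25*k + 46)).
Verify: 4*(3*k**2 + 25*k + 46)/(k**6 + 25*k**5 + 247*k**4 + 1219*k**3 + 3112*k**2 + 3796*k + 1680) matches t_k.

s_k = \frac{k \left(k^{2} + 11 k + 34\right)}{6 \left(k^{3} + 11 k^{2} + 34 k + 24\right)}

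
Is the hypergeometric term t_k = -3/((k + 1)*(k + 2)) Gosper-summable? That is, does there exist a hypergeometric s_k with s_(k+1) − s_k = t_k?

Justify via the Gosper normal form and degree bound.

The ratio is (k + 1)/(k + 3).
Normal form (A,B,C) = (k + 1, k + 3, 1).
Key eq: (k + 1)·f(k+1) = (k + 2)·f(k) + (1).
d = 1 from the (1,1,0) case.
A polynomial solution: f(k) = k.
R(k) = B(k−1)·f(k)/C(k) = k*(k + 2); s_k = R·t_k = -3*k/(k + 1).
s_(k+1) − s_k = -3/(k**2 + 3*k + 2) = t_k.

Yes. s_k = -3*k/(k + 1).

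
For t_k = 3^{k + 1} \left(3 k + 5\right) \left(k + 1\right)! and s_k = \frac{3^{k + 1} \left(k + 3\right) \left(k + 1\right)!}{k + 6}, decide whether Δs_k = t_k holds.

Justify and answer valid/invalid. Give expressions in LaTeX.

s_(k+1) = 3**(k + 2)*(k + 4)*factorial(k + 2)/(k + 7)
s_(k+1) − s_k = 3**(k + 1)*(3*k**3 + 35*k**2 + 122*k + 123)*factorial(k + 1)/((k + 6)*(k + 7))
(s_(k+1) − s_k) − t_k = -3**(k + 2)*(3*k**2 + 23*k + 29)*factorial(k + 1)/((k + 6)*(k + 7))

Invalid: residual - \frac{3^{k + 2} \left(3 k^{2} + 23 k + 29\right) \left(k + 1\right)!}{\left(k + 6\right) \left(k + 7\right)} ≠ 0.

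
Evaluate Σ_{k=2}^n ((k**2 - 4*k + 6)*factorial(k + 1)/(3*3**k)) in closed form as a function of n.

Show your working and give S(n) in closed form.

r(k) = (k**3 - k + 6)/(3*(k**2 - 4*k + 6)) after simplifying.
Factor: A=k/3 + 2/3; B=1; C=k**2 - 4*k + 6.
f must satisfy (k/3 + 2/3)·f(k+1) − (1)·f(k) = k**2 - 4*k + 6.
d = 1 from the (1,0,2) case.
A polynomial solution: f(k) = 3*(k - 4).
R(k) = B(k−1)·f(k)/C(k) = 3*(k - 4)/(k**2 - 4*k + 6); s_k = R·t_k = (k - 4)*factorial(k + 1)/3**k.
Δs = (k**2 - 4*k + 6)*factorial(k + 1)/(3*3**k), as required.
Σ_(k=2)^n t_k = s_(n+1) − s_(2) = (3**(-n - 1)*(n - 3)*factorial(n + 2)) − (-4/3), i.e. 3**(-n - 1)*(4*3**n + n**3*factorial(n) - 7*n*factorial(n) - 6*factorial(n)).

S(n) = 3**(-n - 1)*(4*3**n + n**3*factorial(n) - 7*n*factorial(n) - 6*factorial(n))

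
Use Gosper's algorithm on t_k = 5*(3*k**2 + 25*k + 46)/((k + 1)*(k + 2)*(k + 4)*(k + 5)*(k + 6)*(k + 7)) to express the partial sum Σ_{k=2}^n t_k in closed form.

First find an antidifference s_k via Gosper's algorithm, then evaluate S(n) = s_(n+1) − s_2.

t_(k+1)/t_k = (k + 1)*(k + 4)*(25*k + 3*(k + 1)**2 + 71)/((k + 3)*(k + 8)*(3*k**2 + 25*k + 46)).
Take A(k)=k + 1, B(k)=k + 8, C(k)=k**3 + 34*k**2/3 + 121*k/3 + 46.
f must satisfy (k + 1)·f(k+1) − (k + 7)·f(k) = k**3 + 34*k**2/3 + 121*k/3 + 46.
Degrees (1,1,3) ⇒ d ≤ 6.
Coefficient equations give f(k) = k*(k + 2)*(k + 3)*(k + 5)*(k**2 + 11*k + 34)/72.
Then R = B(k−1)f/C = k*(k + 2)*(k + 5)*(k + 7)*(k**2 + 11*k + 34)/(24*(3*k**2 + 25*k + 46)), so s_k = R(k)·t_k = 5*k*(k**2 + 11*k + 34)/(24*(k**3 + 11*k**2 + 34*k + 24)).
Δs = 5*(3*k**2 + 25*k + 46)/(k**6 + 25*k**5 + 247*k**4 + 1219*k**3 + 3112*k**2 + 3796*k + 1680), as required.
Evaluate: s_(n+1) = 5*(n**3 + 14*n**2 + 59*n + 46)/(24*(n**3 + 14*n**2 + 59*n + 70)); subtract s_(2) = 25/144 ⇒ S(n) = 5*(n**3 + 14*n**2 + 59*n - 74)/(144*(n**3 + 14*n**2 + 59*n + 70)).

S(n) = 5*(n**3 + 14*n**2 + 59*n - 74)/(144*(n**3 + 14*n**2 + 59*n + 70))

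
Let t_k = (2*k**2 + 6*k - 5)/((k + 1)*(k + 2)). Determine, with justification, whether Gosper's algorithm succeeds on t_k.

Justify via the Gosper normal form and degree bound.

Yes. s_k = k*(2*k - 7)/(k + 1).

r(k) = (k + 1)*(6*k + 2*(k + 1)**2 + 1)/((k + 3)*(2*k**2 + 6*k - 5)) after simplifying.
Factor: A=k + 1; B=k + 3; C=k**2 + 3*k - 5/2.
Set up (k + 1)·f(k+1) − (k + 2)·f(k) − (k**2 + 3*k - 5/2) = 0.
Bound: deg f ≤ 2.
A polynomial solution: f(k) = k*(2*k - 7)/2.
Certificate R = B(k−1)f/C = k*(k + 2)*(2*k - 7)/(2*k**2 + 6*k - 5) gives s_k = k*(2*k - 7)/(k + 1).
Δs = (2*k**2 + 6*k - 5)/(k**2 + 3*k + 2), as required.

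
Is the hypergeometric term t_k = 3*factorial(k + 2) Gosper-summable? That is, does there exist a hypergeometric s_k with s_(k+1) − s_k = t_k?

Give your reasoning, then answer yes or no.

Step 1: r(k) = k + 3.
Normal form (A,B,C) = (k + 3, 1, 1).
Solve (k + 3)·f(k+1) − (1)·f(k) = 1.
deg f ≤ -1 (via 1,0,0).
Bound -1 < 0, so the key equation has no polynomial solution.

No — key equation has no polynomial f.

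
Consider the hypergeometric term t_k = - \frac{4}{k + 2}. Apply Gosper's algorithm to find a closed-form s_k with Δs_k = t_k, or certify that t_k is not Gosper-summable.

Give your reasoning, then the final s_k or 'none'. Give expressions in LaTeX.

not Gosper-summable; s_k does not exist

The ratio is (k + 2)/(k + 3).
So A=k + 2 and B=k + 3, with C=1.
f must satisfy (k + 2)·f(k+1) − (k + 2)·f(k) = 1.
Degrees (1,1,0) ⇒ d ≤ 0.
Put f(k) = c0: A·f(k+1) − B(k−1)·f(k) − C = -1; need -1 = 0 — inconsistent ⇒ no f, not summable.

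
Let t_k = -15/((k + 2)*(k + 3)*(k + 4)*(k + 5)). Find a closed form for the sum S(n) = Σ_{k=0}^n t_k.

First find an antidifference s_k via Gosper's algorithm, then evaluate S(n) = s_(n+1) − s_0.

S(n) = 5*(-n**3 - 12*n**2 - 47*n - 36)/(24*(n**3 + 12*n**2 + 47*n + 60))

The ratio is (k + 2)/(k + 6).
A = k + 2, B = k + 6, C = 1.
Set up (k + 2)·f(k+1) − (k + 5)·f(k) − (1) = 0.
d = 3 from the (1,1,0) case.
Match coefficients ⇒ f(k) = k*(k**2 + 9*k + 26)/72.
Certificate R = B(k−1)f/C = k*(k + 5)*(k**2 + 9*k + 26)/72 gives s_k = 5*k*(-k**2 - 9*k - 26)/(24*(k + 2)*(k + 3)*(k + 4)).
Verify: -15/(k**4 + 14*k**3 + 71*k**2 + 154*k + 120) matches t_k.
Telescope: S(n) = s_(n+1) − s_(0) = 5*(-n**3 - 12*n**2 - 47*n - 36)/(24*(n**3 + 12*n**2 + 47*n + 60)) − (0) = 5*(-n**3 - 12*n**2 - 47*n - 36)/(24*(n**3 + 12*n**2 + 47*n + 60)).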